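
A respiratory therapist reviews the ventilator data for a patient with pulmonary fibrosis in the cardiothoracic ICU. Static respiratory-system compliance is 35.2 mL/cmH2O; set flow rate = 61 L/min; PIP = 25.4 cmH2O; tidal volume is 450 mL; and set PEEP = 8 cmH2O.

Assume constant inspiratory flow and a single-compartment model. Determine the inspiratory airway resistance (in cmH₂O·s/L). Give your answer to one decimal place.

4.5

Flow: 61 L/min ÷ 60 = 1.0167 L/s.
Equation of motion (constant flow): PIP = Vt/C + R·V̇ + PEEP.
R·V̇ = PIP − Vt/C − PEEP = 25.4 − 450/35.2 − 8 = 25.4 − 12.784 − 8 = 4.616 cmH2O.
R = 4.616 / 1.0167 = 4.54 cmH2O·s/L.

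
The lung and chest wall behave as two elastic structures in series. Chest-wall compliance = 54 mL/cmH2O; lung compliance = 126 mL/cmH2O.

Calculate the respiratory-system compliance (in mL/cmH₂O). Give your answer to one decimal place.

Lung and chest wall are elastances in series: 1/Crs = 1/CL + 1/Ccw.
1/Crs = 1/126 + 1/54 = 0.02646.
Crs = 37.793 mL/cmH2O.

37.8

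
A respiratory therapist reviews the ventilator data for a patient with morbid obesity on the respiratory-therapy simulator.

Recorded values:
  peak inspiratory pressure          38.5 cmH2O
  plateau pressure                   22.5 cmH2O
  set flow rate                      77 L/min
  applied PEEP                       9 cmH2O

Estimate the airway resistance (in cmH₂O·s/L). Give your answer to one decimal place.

12.5

Flow: 77 L/min ÷ 60 = 1.2833 L/s.
Raw = (PIP − Pplat) / flow = (38.5 − 22.5) / 1.2833 = 16.0 / 1.2833 = 12.468 cmH2O·s/L.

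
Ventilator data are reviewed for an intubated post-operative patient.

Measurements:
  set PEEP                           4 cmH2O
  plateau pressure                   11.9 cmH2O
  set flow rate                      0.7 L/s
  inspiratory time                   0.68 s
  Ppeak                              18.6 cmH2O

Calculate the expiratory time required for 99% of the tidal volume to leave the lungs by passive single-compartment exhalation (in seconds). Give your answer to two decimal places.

2.66

Vt = flow × Ti = 0.7 L/s × 0.68 s × 1000 mL/L = 476.0 mL.
R = (PIP − Pplat)/V̇ = (18.6 − 11.9) / 0.7 = 6.7/0.7 = 9.571 cmH2O·s/L.
C = Vt/(Pplat − PEEP) = 476.0 / (11.9 − 4) = 476.0/7.9 = 60.253 mL/cmH2O.
τ = R × C = 9.571 × 0.06025 L/cmH2O = 0.5767 s.
t = −τ·ln(1 − 0.99) = −0.5767·ln(0.01) = 2.656 s.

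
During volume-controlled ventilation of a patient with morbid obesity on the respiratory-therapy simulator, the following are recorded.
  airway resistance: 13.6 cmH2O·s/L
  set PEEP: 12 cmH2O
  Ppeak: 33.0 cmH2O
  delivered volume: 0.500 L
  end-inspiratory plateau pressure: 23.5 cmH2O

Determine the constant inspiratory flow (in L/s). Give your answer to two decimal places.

flow = (PIP − Pplat) / Raw = 9.5 / 13.6 = 0.6985 L/s.

0.70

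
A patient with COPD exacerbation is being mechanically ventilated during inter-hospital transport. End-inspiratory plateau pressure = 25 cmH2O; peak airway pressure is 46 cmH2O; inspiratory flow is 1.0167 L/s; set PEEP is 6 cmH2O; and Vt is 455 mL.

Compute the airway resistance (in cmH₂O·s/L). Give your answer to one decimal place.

Raw = (PIP − Pplat) / flow = (46 − 25) / 1.0167 = 21.0 / 1.0167 = 20.655 cmH2O·s/L.

20.7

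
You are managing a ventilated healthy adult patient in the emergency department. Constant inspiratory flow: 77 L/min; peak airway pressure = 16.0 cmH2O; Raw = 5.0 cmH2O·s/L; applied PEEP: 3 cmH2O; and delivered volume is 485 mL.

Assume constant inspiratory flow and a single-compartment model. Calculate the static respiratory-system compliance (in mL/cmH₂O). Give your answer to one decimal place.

Flow: 77 L/min ÷ 60 = 1.2833 L/s.
Equation of motion (constant flow): PIP = Vt/C + R·V̇ + PEEP.
Vt/C = PIP − R·V̇ − PEEP = 16.0 − 5.0×1.2833 − 3 = 16.0 − 6.417 − 3 = 6.583 cmH2O.
C = Vt / 6.583 = 485 / 6.583 = 73.675 mL/cmH2O.

73.7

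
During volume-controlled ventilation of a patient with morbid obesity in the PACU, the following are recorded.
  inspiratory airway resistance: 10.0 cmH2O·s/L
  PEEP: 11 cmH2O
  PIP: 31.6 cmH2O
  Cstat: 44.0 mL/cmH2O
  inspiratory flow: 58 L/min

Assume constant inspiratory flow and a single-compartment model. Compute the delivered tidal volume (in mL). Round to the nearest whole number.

481

Flow: 58 L/min ÷ 60 = 0.9667 L/s.
Equation of motion (constant flow): PIP = Vt/C + R·V̇ + PEEP.
Vt/C = PIP − R·V̇ − PEEP = 31.6 − 9.667 − 11 = 10.933 cmH2O.
Vt = C × 10.933 = 44.0 × 10.933 = 481.05 mL.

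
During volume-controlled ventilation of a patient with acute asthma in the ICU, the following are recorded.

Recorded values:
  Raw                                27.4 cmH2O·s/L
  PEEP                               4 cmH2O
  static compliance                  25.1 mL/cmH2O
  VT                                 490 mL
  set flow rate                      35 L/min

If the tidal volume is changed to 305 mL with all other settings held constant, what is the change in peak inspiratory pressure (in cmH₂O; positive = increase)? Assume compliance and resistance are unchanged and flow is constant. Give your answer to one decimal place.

PIP = Vt/C + R·V̇ + PEEP (constant-flow equation of motion).
Only the elastic term changes: ΔPIP = ΔVt / C = (305 − 490) / 25.1 = -7.371 cmH2O.

-7.4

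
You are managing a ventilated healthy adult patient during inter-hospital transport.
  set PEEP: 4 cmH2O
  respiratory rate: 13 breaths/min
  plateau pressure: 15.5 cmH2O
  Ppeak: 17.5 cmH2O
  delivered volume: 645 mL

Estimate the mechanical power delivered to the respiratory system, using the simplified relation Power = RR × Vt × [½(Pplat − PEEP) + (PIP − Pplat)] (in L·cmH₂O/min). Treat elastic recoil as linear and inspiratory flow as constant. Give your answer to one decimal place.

Per-breath work = Vt × [½(Pplat−PEEP) + (PIP−Pplat)] = 0.645 × [0.5×11.5 + 2.0] = 0.645 × 7.75 = 4.999 L·cmH2O.
Power = 13 × 4.999 = 64.987 L·cmH2O/min.

65.0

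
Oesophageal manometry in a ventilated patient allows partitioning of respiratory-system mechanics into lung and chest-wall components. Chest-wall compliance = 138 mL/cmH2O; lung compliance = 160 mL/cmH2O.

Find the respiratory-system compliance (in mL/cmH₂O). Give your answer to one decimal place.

74.1

Lung and chest wall are elastances in series: 1/Crs = 1/CL + 1/Ccw.
1/Crs = 1/160 + 1/138 = 0.0135.
Crs = 74.074 mL/cmH2O.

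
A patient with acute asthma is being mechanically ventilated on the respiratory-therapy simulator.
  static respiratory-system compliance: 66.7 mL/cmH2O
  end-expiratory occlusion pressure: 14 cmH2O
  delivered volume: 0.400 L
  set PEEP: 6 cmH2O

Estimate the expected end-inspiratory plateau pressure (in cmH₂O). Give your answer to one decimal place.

20.0

End-expiratory occlusion gives total PEEP = 14 cmH2O (intrinsic PEEP = 14 − 6 = 8). Use total PEEP for the elastic gradient.
Pplat = PEEPtotal + Vt / Cstat = 14 + 400 / 66.7 = 14 + 5.997 = 19.997 cmH2O.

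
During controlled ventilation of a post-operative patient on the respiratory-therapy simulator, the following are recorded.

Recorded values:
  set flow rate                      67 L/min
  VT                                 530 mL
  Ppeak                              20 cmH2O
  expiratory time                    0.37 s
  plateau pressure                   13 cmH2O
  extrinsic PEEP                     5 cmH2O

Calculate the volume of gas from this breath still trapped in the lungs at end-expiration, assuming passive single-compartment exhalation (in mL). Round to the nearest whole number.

217

Flow: 67 L/min ÷ 60 = 1.1167 L/s.
R = (PIP − Pplat)/V̇ = (20 − 13) / 1.1167 = 7.0/1.1167 = 6.268 cmH2O·s/L.
C = Vt/(Pplat − PEEP) = 530.0 / (13 − 5) = 530.0/8.0 = 66.25 mL/cmH2O.
τ = R × C = 6.268 × 0.06625 L/cmH2O = 0.4153 s.
Fraction remaining = e^(−Te/τ) = e^(−0.37/0.4153) = 0.4103.
Trapped volume = 530.0 × 0.4103 = 217.46 mL.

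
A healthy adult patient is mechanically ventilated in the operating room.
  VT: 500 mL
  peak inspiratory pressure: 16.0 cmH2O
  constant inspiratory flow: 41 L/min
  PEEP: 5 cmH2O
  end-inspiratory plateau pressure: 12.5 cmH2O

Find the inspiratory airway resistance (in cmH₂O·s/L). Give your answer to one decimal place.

5.1

Flow: 41 L/min ÷ 60 = 0.6833 L/s.
Raw = (PIP − Pplat) / flow = (16.0 − 12.5) / 0.6833 = 3.5 / 0.6833 = 5.122 cmH2O·s/L.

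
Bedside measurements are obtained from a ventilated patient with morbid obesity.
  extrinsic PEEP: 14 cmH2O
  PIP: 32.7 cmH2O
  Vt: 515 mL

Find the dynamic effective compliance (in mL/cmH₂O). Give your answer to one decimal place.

27.5

Dynamic compliance = Vt / (PIP − PEEP) = 515 / (32.7 − 14) = 515 / 18.7 = 27.54 mL/cmH2O.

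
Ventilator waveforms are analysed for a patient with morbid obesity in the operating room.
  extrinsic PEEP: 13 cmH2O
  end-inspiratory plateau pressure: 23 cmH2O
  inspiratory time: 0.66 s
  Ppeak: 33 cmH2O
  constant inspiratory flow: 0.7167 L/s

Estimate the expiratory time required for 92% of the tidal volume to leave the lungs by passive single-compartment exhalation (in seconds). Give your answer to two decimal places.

Vt = flow × Ti = 0.7167 L/s × 0.66 s × 1000 mL/L = 473.02 mL.
R = (PIP − Pplat)/V̇ = (33 − 23) / 0.7167 = 10.0/0.7167 = 13.953 cmH2O·s/L.
C = Vt/(Pplat − PEEP) = 473.02 / (23 − 13) = 473.02/10.0 = 47.302 mL/cmH2O.
τ = R × C = 13.953 × 0.0473 L/cmH2O = 0.66 s.
t = −τ·ln(1 − 0.92) = −0.66·ln(0.08) = 1.667 s.

1.67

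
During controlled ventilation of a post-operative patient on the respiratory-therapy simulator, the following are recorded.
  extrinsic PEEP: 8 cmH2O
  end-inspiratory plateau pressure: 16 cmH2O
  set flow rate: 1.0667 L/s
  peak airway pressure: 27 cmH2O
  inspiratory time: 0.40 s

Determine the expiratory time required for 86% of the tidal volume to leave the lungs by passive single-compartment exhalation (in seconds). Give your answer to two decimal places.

Vt = flow × Ti = 1.0667 L/s × 0.40 s × 1000 mL/L = 426.68 mL.
R = (PIP − Pplat)/V̇ = (27 − 16) / 1.0667 = 11.0/1.0667 = 10.312 cmH2O·s/L.
C = Vt/(Pplat − PEEP) = 426.68 / (16 − 8) = 426.68/8.0 = 53.335 mL/cmH2O.
τ = R × C = 10.312 × 0.05334 L/cmH2O = 0.55 s.
t = −τ·ln(1 − 0.86) = −0.55·ln(0.14) = 1.081 s.

1.08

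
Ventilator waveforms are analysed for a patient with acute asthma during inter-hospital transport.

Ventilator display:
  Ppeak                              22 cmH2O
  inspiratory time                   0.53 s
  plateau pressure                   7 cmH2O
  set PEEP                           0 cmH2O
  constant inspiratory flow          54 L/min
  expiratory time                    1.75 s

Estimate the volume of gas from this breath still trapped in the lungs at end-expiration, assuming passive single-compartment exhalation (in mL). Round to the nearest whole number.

102

Flow: 54 L/min ÷ 60 = 0.9 L/s.
Vt = flow × Ti = 0.9 L/s × 0.53 s × 1000 mL/L = 477.0 mL.
R = (PIP − Pplat)/V̇ = (22 − 7) / 0.9 = 15.0/0.9 = 16.667 cmH2O·s/L.
C = Vt/(Pplat − PEEP) = 477.0 / (7 − 0) = 477.0/7.0 = 68.143 mL/cmH2O.
τ = R × C = 16.667 × 0.06814 L/cmH2O = 1.136 s.
Fraction remaining = e^(−Te/τ) = e^(−1.75/1.136) = 0.2143.
Trapped volume = 477.0 × 0.2143 = 102.22 mL.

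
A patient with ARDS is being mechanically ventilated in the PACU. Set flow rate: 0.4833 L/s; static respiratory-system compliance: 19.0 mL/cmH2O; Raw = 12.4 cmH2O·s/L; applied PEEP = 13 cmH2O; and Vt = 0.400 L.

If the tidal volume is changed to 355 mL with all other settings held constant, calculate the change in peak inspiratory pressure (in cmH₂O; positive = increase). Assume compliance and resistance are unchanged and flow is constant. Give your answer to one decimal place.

-2.4

PIP = Vt/C + R·V̇ + PEEP (constant-flow equation of motion).
Only the elastic term changes: ΔPIP = ΔVt / C = (355 − 400) / 19.0 = -2.368 cmH2O.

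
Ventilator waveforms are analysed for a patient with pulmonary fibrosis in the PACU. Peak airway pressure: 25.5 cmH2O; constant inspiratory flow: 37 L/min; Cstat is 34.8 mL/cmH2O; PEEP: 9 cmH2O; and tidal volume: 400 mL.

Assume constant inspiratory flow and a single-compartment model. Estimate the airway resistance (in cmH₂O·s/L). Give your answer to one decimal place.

8.1

Flow: 37 L/min ÷ 60 = 0.6167 L/s.
Equation of motion (constant flow): PIP = Vt/C + R·V̇ + PEEP.
R·V̇ = PIP − Vt/C − PEEP = 25.5 − 400/34.8 − 9 = 25.5 − 11.494 − 9 = 5.006 cmH2O.
R = 5.006 / 0.6167 = 8.117 cmH2O·s/L.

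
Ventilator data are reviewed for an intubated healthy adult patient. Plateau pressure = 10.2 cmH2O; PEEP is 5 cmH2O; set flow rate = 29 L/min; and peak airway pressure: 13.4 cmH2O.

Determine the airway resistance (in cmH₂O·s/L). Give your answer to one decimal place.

6.6

Flow: 29 L/min ÷ 60 = 0.4833 L/s.
Raw = (PIP − Pplat) / flow = (13.4 − 10.2) / 0.4833 = 3.2 / 0.4833 = 6.621 cmH2O·s/L.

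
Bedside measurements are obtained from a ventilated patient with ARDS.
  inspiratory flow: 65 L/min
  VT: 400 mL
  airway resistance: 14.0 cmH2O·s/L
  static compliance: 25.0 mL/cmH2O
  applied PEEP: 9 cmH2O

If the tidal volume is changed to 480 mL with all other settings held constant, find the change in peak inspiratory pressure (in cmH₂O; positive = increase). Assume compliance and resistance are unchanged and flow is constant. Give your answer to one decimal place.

3.2

PIP = Vt/C + R·V̇ + PEEP (constant-flow equation of motion).
Only the elastic term changes: ΔPIP = ΔVt / C = (480 − 400) / 25.0 = 3.2 cmH2O.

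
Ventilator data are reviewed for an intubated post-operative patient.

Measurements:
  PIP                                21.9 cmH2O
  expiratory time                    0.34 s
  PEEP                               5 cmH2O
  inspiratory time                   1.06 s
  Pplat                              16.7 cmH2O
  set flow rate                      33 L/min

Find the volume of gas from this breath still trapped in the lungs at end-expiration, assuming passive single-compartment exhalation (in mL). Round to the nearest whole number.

283

Flow: 33 L/min ÷ 60 = 0.55 L/s.
Vt = flow × Ti = 0.55 L/s × 1.06 s × 1000 mL/L = 583.0 mL.
R = (PIP − Pplat)/V̇ = (21.9 − 16.7) / 0.55 = 5.2/0.55 = 9.455 cmH2O·s/L.
C = Vt/(Pplat − PEEP) = 583.0 / (16.7 − 5) = 583.0/11.7 = 49.829 mL/cmH2O.
τ = R × C = 9.455 × 0.04983 L/cmH2O = 0.4711 s.
Fraction remaining = e^(−Te/τ) = e^(−0.34/0.4711) = 0.4859.
Trapped volume = 583.0 × 0.4859 = 283.28 mL.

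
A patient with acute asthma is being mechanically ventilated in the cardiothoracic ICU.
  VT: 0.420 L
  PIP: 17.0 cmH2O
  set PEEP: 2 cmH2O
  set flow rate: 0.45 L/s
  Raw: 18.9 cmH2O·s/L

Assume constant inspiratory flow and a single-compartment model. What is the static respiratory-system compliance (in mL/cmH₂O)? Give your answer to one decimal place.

Equation of motion (constant flow): PIP = Vt/C + R·V̇ + PEEP.
Vt/C = PIP − R·V̇ − PEEP = 17.0 − 18.9×0.45 − 2 = 17.0 − 8.505 − 2 = 6.495 cmH2O.
C = Vt / 6.495 = 420 / 6.495 = 64.665 mL/cmH2O.

64.7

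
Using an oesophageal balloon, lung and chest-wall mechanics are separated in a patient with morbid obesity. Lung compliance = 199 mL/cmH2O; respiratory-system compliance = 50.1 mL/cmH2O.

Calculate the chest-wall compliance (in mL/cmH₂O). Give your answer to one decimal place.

1/Ccw = 1/Crs − 1/CL.
1/Ccw = 1/50.1 − 1/199 = 0.01493.
Ccw = 66.979 mL/cmH2O.

67.0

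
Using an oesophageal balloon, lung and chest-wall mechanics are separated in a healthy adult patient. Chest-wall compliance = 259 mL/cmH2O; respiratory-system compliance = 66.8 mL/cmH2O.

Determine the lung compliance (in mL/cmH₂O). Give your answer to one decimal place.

1/CL = 1/Crs − 1/Ccw.
1/CL = 1/66.8 − 1/259 = 0.01111.
CL = 90.009 mL/cmH2O.

90.0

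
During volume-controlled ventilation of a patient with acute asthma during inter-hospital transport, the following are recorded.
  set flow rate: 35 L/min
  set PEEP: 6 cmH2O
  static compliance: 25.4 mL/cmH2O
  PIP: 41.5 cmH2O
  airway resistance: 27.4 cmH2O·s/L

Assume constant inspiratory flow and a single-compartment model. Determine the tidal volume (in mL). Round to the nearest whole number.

496

Flow: 35 L/min ÷ 60 = 0.5833 L/s.
Equation of motion (constant flow): PIP = Vt/C + R·V̇ + PEEP.
Vt/C = PIP − R·V̇ − PEEP = 41.5 − 15.982 − 6 = 19.518 cmH2O.
Vt = C × 19.518 = 25.4 × 19.518 = 495.76 mL.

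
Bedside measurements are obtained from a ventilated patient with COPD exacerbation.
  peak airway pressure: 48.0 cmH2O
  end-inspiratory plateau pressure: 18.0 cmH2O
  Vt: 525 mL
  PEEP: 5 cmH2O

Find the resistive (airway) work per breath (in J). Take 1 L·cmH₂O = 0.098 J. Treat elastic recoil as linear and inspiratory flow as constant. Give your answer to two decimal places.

With constant inspiratory flow the resistive pressure is constant at PIP − Pplat = 48.0 − 18.0 = 30.0 cmH2O, so resistive work = 30.0 × 0.525 = 15.75 L·cmH2O.
× 0.098 J/(L·cmH2O) → 1.544 J.

1.54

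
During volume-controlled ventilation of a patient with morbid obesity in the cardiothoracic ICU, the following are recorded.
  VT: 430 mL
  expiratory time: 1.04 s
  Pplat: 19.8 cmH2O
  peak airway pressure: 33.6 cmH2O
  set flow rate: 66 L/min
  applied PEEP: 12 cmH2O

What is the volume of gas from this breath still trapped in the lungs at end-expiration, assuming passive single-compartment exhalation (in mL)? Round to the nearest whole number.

Flow: 66 L/min ÷ 60 = 1.1 L/s.
R = (PIP − Pplat)/V̇ = (33.6 − 19.8) / 1.1 = 13.8/1.1 = 12.545 cmH2O·s/L.
C = Vt/(Pplat − PEEP) = 430.0 / (19.8 − 12) = 430.0/7.8 = 55.128 mL/cmH2O.
τ = R × C = 12.545 × 0.05513 L/cmH2O = 0.6916 s.
Fraction remaining = e^(−Te/τ) = e^(−1.04/0.6916) = 0.2223.
Trapped volume = 430.0 × 0.2223 = 95.589 mL.

96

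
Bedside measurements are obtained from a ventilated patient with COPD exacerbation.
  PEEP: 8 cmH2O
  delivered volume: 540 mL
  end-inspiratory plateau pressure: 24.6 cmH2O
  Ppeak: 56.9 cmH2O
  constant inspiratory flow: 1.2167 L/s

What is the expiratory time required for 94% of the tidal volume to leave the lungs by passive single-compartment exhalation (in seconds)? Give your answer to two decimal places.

2.43

R = (PIP − Pplat)/V̇ = (56.9 − 24.6) / 1.2167 = 32.3/1.2167 = 26.547 cmH2O·s/L.
C = Vt/(Pplat − PEEP) = 540.0 / (24.6 − 8) = 540.0/16.6 = 32.53 mL/cmH2O.
τ = R × C = 26.547 × 0.03253 L/cmH2O = 0.8636 s.
t = −τ·ln(1 − 0.94) = −0.8636·ln(0.06) = 2.43 s.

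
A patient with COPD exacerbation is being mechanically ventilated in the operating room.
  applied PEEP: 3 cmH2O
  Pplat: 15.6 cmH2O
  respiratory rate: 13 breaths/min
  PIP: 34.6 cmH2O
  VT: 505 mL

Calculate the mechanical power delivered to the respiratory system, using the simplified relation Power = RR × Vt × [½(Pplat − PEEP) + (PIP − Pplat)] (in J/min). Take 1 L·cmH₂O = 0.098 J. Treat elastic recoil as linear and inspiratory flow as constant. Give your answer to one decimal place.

16.3

Per-breath work = Vt × [½(Pplat−PEEP) + (PIP−Pplat)] = 0.505 × [0.5×12.6 + 19.0] = 0.505 × 25.3 = 12.777 L·cmH2O.
Power = 13 × 12.777 = 166.1 L·cmH2O/min.
× 0.098 J/(L·cmH2O) → 16.278 J/min.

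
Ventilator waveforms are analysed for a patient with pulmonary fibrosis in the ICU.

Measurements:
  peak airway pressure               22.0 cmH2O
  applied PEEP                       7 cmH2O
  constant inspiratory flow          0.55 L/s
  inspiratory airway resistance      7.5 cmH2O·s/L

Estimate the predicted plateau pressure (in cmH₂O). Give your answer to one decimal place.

Pplat = PIP − Raw × flow = 22.0 − 7.5 × 0.55 = 22.0 − 4.125 = 17.875 cmH2O.

17.9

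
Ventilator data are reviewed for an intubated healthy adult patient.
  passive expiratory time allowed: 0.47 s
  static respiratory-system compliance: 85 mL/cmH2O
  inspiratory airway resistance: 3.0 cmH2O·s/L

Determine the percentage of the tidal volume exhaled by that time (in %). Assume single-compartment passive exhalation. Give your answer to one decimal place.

τ = R × C = 3.0 × 85 mL/cmH2O = 3.0 × 0.085 L/cmH2O = 0.255 s.
Passive exhalation: V(t)/V₀ = e^(−t/τ) = e^(−0.47/0.255) = 0.1583.
Fraction exhaled = 1 − 0.1583 = 0.8417 → 84.17%.

84.2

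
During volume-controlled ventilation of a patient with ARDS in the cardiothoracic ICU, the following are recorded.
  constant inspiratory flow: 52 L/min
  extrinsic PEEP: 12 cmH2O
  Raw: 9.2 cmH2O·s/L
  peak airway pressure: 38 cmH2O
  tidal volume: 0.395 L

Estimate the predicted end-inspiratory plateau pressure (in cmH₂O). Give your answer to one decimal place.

30.0

Flow: 52 L/min ÷ 60 = 0.8667 L/s.
Pplat = PIP − Raw × flow = 38 − 9.2 × 0.8667 = 38 − 7.974 = 30.026 cmH2O.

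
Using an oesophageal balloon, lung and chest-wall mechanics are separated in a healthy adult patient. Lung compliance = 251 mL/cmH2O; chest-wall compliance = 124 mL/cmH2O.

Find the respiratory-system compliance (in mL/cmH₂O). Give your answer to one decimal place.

Lung and chest wall are elastances in series: 1/Crs = 1/CL + 1/Ccw.
1/Crs = 1/251 + 1/124 = 0.01205.
Crs = 82.988 mL/cmH2O.

83.0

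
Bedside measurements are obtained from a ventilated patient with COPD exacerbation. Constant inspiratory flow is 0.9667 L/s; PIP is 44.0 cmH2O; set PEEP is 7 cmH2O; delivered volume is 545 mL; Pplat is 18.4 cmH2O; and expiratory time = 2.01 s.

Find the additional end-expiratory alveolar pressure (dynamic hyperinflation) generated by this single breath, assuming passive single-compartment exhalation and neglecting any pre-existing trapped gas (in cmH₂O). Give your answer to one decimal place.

2.3

R = (PIP − Pplat)/V̇ = (44.0 − 18.4) / 0.9667 = 25.6/0.9667 = 26.482 cmH2O·s/L.
C = Vt/(Pplat − PEEP) = 545.0 / (18.4 − 7) = 545.0/11.4 = 47.807 mL/cmH2O.
τ = R × C = 26.482 × 0.04781 L/cmH2O = 1.266 s.
Fraction remaining = e^(−Te/τ) = e^(−2.01/1.266) = 0.2044; trapped volume = 545.0 × 0.2044 = 111.4 mL.
Additional alveolar pressure from trapping ≈ V_trapped / C = 111.4 / 47.807 = 2.33 cmH2O.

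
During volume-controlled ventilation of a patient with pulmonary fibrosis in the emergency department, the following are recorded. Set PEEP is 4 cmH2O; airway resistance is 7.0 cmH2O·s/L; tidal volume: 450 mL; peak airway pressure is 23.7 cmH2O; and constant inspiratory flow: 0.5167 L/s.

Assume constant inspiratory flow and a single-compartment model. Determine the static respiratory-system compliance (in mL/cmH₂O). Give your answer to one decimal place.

28.0

Equation of motion (constant flow): PIP = Vt/C + R·V̇ + PEEP.
Vt/C = PIP − R·V̇ − PEEP = 23.7 − 7.0×0.5167 − 4 = 23.7 − 3.617 − 4 = 16.083 cmH2O.
C = Vt / 16.083 = 450 / 16.083 = 27.98 mL/cmH2O.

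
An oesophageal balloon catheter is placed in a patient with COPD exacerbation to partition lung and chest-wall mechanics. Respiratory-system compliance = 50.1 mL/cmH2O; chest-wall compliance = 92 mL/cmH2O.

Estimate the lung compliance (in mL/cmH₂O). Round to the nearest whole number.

110

1/CL = 1/Crs − 1/Ccw.
1/CL = 1/50.1 − 1/92 = 0.009091.
CL = 110.0 mL/cmH2O.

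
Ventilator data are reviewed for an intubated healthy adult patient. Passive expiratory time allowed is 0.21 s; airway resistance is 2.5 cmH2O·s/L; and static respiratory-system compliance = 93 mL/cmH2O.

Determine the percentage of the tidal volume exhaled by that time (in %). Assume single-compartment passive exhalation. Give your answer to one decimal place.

τ = R × C = 2.5 × 93 mL/cmH2O = 2.5 × 0.093 L/cmH2O = 0.2325 s.
Passive exhalation: V(t)/V₀ = e^(−t/τ) = e^(−0.21/0.2325) = 0.4053.
Fraction exhaled = 1 − 0.4053 = 0.5947 → 59.47%.

59.5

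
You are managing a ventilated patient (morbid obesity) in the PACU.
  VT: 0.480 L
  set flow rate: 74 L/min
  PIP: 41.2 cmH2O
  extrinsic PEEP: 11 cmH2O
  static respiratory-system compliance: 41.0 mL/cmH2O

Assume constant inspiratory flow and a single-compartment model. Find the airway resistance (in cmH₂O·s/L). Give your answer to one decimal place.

Flow: 74 L/min ÷ 60 = 1.2333 L/s.
Equation of motion (constant flow): PIP = Vt/C + R·V̇ + PEEP.
R·V̇ = PIP − Vt/C − PEEP = 41.2 − 480/41.0 − 11 = 41.2 − 11.707 − 11 = 18.493 cmH2O.
R = 18.493 / 1.2333 = 14.995 cmH2O·s/L.

15.0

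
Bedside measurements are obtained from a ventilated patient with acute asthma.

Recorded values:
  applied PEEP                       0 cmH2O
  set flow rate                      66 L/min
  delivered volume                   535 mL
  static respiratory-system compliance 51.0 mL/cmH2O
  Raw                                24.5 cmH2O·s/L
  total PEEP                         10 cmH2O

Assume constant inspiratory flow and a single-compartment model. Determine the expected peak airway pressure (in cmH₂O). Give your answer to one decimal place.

Flow: 66 L/min ÷ 60 = 1.1 L/s.
Total PEEP = 10 cmH2O (set 0 + intrinsic 10); this is the baseline alveolar pressure.
Equation of motion (constant flow): PIP = Vt/C + R·V̇ + PEEP.
PIP = 535/51.0 + 24.5×1.1 + 10 = 10.49 + 26.95 + 10 = 47.44 cmH2O.

47.4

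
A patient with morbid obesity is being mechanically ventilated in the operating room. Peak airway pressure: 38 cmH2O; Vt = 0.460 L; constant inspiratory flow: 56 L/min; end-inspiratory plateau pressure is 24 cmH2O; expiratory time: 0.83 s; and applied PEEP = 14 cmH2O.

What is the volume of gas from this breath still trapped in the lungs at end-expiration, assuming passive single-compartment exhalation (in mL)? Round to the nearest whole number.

Flow: 56 L/min ÷ 60 = 0.9333 L/s.
R = (PIP − Pplat)/V̇ = (38 − 24) / 0.9333 = 14.0/0.9333 = 15.001 cmH2O·s/L.
C = Vt/(Pplat − PEEP) = 460.0 / (24 − 14) = 460.0/10.0 = 46.0 mL/cmH2O.
τ = R × C = 15.001 × 0.046 L/cmH2O = 0.69 s.
Fraction remaining = e^(−Te/τ) = e^(−0.83/0.69) = 0.3003.
Trapped volume = 460.0 × 0.3003 = 138.14 mL.

138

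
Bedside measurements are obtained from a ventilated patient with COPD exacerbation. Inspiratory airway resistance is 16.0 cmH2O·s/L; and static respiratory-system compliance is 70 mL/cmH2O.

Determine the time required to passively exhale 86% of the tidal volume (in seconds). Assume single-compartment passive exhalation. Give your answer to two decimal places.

τ = R × C = 16.0 × 70 mL/cmH2O = 16.0 × 0.070 L/cmH2O = 1.12 s.
Exhaled fraction f = 1 − e^(−t/τ) → t = −τ·ln(1 − f) = −1.12·ln(0.14) = 2.202 s.

2.20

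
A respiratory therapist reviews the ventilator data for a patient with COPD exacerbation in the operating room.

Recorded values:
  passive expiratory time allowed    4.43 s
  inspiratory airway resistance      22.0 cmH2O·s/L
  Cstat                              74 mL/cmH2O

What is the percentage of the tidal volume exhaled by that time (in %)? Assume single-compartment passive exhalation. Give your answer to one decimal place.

93.4

τ = R × C = 22.0 × 74 mL/cmH2O = 22.0 × 0.074 L/cmH2O = 1.628 s.
Passive exhalation: V(t)/V₀ = e^(−t/τ) = e^(−4.43/1.628) = 0.0658.
Fraction exhaled = 1 − 0.0658 = 0.9342 → 93.42%.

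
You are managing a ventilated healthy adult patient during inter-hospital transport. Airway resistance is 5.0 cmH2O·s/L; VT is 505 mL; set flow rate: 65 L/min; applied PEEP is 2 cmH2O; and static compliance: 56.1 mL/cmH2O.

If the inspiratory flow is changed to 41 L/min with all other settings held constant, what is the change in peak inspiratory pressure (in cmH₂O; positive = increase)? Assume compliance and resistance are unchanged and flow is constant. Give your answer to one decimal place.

-2.0

Flow: 65 L/min ÷ 60 = 1.0833 L/s.
New flow: 41 L/min ÷ 60 = 0.6833 L/s.
PIP = Vt/C + R·V̇ + PEEP (constant-flow equation of motion).
Only the resistive term changes: ΔPIP = R × ΔV̇ = 5.0 × (0.6833 − 1.0833) = 5.0 × -0.4 = -2.0 cmH2O.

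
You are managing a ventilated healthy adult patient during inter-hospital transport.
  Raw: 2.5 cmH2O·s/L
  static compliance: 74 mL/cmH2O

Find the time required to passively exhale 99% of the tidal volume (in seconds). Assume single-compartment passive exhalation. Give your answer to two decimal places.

0.85

τ = R × C = 2.5 × 74 mL/cmH2O = 2.5 × 0.074 L/cmH2O = 0.185 s.
Exhaled fraction f = 1 − e^(−t/τ) → t = −τ·ln(1 − f) = −0.185·ln(0.01) = 0.852 s.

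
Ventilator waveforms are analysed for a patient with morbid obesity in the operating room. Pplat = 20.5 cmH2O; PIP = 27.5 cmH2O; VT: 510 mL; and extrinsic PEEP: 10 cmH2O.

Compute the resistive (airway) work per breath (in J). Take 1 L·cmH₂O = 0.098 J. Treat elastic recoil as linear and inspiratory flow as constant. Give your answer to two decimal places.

0.35

With constant inspiratory flow the resistive pressure is constant at PIP − Pplat = 27.5 − 20.5 = 7.0 cmH2O, so resistive work = 7.0 × 0.510 = 3.57 L·cmH2O.
× 0.098 J/(L·cmH2O) → 0.3499 J.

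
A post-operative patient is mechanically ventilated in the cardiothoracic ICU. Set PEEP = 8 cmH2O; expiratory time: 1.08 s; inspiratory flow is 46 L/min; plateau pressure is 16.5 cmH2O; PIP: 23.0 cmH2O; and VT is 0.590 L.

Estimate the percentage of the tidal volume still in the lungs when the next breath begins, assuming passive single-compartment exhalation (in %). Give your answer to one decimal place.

16.0

Flow: 46 L/min ÷ 60 = 0.7667 L/s.
R = (PIP − Pplat)/V̇ = (23.0 − 16.5) / 0.7667 = 6.5/0.7667 = 8.478 cmH2O·s/L.
C = Vt/(Pplat − PEEP) = 590.0 / (16.5 − 8) = 590.0/8.5 = 69.412 mL/cmH2O.
τ = R × C = 8.478 × 0.06941 L/cmH2O = 0.5885 s.
Fraction remaining at end-expiration = e^(−Te/τ) = e^(−1.08/0.5885) = 0.1596 → 15.96%.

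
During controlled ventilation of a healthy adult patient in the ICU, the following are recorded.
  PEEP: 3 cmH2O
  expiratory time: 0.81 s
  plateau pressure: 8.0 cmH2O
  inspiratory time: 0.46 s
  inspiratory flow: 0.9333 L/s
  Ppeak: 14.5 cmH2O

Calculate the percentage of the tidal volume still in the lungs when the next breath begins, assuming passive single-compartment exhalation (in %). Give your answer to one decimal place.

25.8

Vt = flow × Ti = 0.9333 L/s × 0.46 s × 1000 mL/L = 429.32 mL.
R = (PIP − Pplat)/V̇ = (14.5 − 8.0) / 0.9333 = 6.5/0.9333 = 6.965 cmH2O·s/L.
C = Vt/(Pplat − PEEP) = 429.32 / (8.0 − 3) = 429.32/5.0 = 85.864 mL/cmH2O.
τ = R × C = 6.965 × 0.08586 L/cmH2O = 0.598 s.
Fraction remaining at end-expiration = e^(−Te/τ) = e^(−0.81/0.598) = 0.2581 → 25.81%.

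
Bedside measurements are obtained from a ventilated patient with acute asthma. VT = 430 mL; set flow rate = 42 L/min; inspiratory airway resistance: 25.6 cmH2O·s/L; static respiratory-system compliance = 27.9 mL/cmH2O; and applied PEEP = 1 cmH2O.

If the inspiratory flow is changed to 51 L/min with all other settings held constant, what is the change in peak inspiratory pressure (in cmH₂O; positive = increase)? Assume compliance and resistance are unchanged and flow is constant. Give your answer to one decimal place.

Flow: 42 L/min ÷ 60 = 0.7 L/s.
New flow: 51 L/min ÷ 60 = 0.85 L/s.
PIP = Vt/C + R·V̇ + PEEP (constant-flow equation of motion).
Only the resistive term changes: ΔPIP = R × ΔV̇ = 25.6 × (0.85 − 0.7) = 25.6 × 0.15 = 3.84 cmH2O.

3.8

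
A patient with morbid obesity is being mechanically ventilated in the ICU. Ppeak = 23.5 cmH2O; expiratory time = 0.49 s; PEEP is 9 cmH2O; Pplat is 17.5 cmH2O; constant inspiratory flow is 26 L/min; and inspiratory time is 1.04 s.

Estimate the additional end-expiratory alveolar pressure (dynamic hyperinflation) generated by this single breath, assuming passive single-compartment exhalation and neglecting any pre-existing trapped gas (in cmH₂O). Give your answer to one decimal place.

Flow: 26 L/min ÷ 60 = 0.4333 L/s.
Vt = flow × Ti = 0.4333 L/s × 1.04 s × 1000 mL/L = 450.63 mL.
R = (PIP − Pplat)/V̇ = (23.5 − 17.5) / 0.4333 = 6.0/0.4333 = 13.847 cmH2O·s/L.
C = Vt/(Pplat − PEEP) = 450.63 / (17.5 − 9) = 450.63/8.5 = 53.015 mL/cmH2O.
τ = R × C = 13.847 × 0.05302 L/cmH2O = 0.7342 s.
Fraction remaining = e^(−Te/τ) = e^(−0.49/0.7342) = 0.513; trapped volume = 450.63 × 0.513 = 231.17 mL.
Additional alveolar pressure from trapping ≈ V_trapped / C = 231.17 / 53.015 = 4.36 cmH2O.

4.4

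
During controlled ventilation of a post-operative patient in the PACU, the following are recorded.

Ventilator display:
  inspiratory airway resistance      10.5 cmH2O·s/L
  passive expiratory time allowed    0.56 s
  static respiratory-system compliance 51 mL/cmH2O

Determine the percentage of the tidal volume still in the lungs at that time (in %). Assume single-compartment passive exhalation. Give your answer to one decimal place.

35.1

τ = R × C = 10.5 × 51 mL/cmH2O = 10.5 × 0.051 L/cmH2O = 0.5355 s.
Passive exhalation: V(t)/V₀ = e^(−t/τ) = e^(−0.56/0.5355) = 0.3514.
Fraction remaining = 0.3514 → 35.14%.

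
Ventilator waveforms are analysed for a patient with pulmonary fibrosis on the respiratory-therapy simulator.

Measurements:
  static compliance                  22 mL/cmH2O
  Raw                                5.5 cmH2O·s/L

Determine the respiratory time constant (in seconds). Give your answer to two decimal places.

τ = R × C = 5.5 × 22 mL/cmH2O = 5.5 × 0.022 L/cmH2O = 0.121 s.

0.12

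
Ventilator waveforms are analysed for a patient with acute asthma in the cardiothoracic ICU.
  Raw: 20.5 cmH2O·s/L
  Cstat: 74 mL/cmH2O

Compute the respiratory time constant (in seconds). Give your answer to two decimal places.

τ = R × C = 20.5 × 74 mL/cmH2O = 20.5 × 0.074 L/cmH2O = 1.517 s.

1.52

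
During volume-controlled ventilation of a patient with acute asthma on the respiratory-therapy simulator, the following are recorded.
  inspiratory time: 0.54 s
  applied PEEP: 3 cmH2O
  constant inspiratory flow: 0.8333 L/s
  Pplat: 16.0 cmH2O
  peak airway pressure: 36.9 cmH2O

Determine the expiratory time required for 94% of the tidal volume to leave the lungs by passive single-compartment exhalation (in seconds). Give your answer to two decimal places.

Vt = flow × Ti = 0.8333 L/s × 0.54 s × 1000 mL/L = 449.98 mL.
R = (PIP − Pplat)/V̇ = (36.9 − 16.0) / 0.8333 = 20.9/0.8333 = 25.081 cmH2O·s/L.
C = Vt/(Pplat − PEEP) = 449.98 / (16.0 − 3) = 449.98/13.0 = 34.614 mL/cmH2O.
τ = R × C = 25.081 × 0.03461 L/cmH2O = 0.8681 s.
t = −τ·ln(1 − 0.94) = −0.8681·ln(0.06) = 2.442 s.

2.44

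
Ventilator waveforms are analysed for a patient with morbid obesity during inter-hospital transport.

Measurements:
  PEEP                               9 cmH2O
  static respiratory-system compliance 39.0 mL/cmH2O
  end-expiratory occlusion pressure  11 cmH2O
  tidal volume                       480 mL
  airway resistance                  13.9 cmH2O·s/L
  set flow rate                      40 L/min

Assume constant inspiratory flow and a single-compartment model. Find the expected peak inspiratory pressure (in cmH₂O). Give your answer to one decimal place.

Flow: 40 L/min ÷ 60 = 0.6667 L/s.
Total PEEP = 11 cmH2O (set 9 + intrinsic 2); this is the baseline alveolar pressure.
Equation of motion (constant flow): PIP = Vt/C + R·V̇ + PEEP.
PIP = 480/39.0 + 13.9×0.6667 + 11 = 12.308 + 9.267 + 11 = 32.575 cmH2O.

32.6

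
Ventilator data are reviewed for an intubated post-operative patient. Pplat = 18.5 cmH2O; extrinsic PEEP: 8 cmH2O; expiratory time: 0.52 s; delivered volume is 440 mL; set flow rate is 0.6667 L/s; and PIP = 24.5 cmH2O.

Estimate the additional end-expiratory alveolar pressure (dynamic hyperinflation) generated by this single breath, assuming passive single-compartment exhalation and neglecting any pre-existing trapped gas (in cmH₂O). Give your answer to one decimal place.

2.6

R = (PIP − Pplat)/V̇ = (24.5 − 18.5) / 0.6667 = 6.0/0.6667 = 9.0 cmH2O·s/L.
C = Vt/(Pplat − PEEP) = 440.0 / (18.5 − 8) = 440.0/10.5 = 41.905 mL/cmH2O.
τ = R × C = 9.0 × 0.04191 L/cmH2O = 0.3772 s.
Fraction remaining = e^(−Te/τ) = e^(−0.52/0.3772) = 0.2519; trapped volume = 440.0 × 0.2519 = 110.84 mL.
Additional alveolar pressure from trapping ≈ V_trapped / C = 110.84 / 41.905 = 2.645 cmH2O.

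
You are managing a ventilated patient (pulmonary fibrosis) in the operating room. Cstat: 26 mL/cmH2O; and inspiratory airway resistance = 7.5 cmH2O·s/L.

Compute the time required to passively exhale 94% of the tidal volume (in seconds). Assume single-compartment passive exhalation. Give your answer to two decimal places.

τ = R × C = 7.5 × 26 mL/cmH2O = 7.5 × 0.026 L/cmH2O = 0.195 s.
Exhaled fraction f = 1 − e^(−t/τ) → t = −τ·ln(1 − f) = −0.195·ln(0.06) = 0.5486 s.

0.55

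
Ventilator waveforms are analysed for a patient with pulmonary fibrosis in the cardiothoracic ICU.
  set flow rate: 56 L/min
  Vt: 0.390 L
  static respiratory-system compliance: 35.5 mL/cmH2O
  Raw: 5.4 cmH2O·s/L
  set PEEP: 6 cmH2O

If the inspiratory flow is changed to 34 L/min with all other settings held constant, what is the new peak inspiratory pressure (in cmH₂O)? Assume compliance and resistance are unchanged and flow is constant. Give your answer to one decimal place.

Flow: 56 L/min ÷ 60 = 0.9333 L/s.
New flow: 34 L/min ÷ 60 = 0.5667 L/s.
PIP = Vt/C + R·V̇ + PEEP (constant-flow equation of motion).
Only the resistive term changes: ΔPIP = R × ΔV̇ = 5.4 × (0.5667 − 0.9333) = 5.4 × -0.3666 = -1.98 cmH2O.
Original PIP = 390/35.5 + 5.4×0.9333 + 6 = 22.026 cmH2O; new PIP = 22.026 + (-1.98) = 20.046 cmH2O.

20.0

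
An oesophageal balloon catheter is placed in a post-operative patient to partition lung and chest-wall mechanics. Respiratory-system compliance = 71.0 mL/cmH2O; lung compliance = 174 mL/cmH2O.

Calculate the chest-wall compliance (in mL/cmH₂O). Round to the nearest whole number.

120

1/Ccw = 1/Crs − 1/CL.
1/Ccw = 1/71.0 − 1/174 = 0.008337.
Ccw = 119.95 mL/cmH2O.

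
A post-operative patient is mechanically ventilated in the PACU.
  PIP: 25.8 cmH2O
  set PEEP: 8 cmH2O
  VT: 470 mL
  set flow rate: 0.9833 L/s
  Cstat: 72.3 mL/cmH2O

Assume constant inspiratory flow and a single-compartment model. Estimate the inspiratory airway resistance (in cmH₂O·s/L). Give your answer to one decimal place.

Equation of motion (constant flow): PIP = Vt/C + R·V̇ + PEEP.
R·V̇ = PIP − Vt/C − PEEP = 25.8 − 470/72.3 − 8 = 25.8 − 6.501 − 8 = 11.299 cmH2O.
R = 11.299 / 0.9833 = 11.491 cmH2O·s/L.

11.5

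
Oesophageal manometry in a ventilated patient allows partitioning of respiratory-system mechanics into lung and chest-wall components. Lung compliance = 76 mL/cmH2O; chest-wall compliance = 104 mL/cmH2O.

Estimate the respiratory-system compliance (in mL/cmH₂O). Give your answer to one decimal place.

43.9

Lung and chest wall are elastances in series: 1/Crs = 1/CL + 1/Ccw.
1/Crs = 1/76 + 1/104 = 0.02277.
Crs = 43.917 mL/cmH2O.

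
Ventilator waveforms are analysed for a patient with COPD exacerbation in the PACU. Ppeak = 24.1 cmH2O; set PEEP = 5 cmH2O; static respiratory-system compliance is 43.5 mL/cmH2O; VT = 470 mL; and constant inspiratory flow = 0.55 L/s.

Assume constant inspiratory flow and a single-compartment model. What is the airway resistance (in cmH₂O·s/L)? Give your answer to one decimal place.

Equation of motion (constant flow): PIP = Vt/C + R·V̇ + PEEP.
R·V̇ = PIP − Vt/C − PEEP = 24.1 − 470/43.5 − 5 = 24.1 − 10.805 − 5 = 8.295 cmH2O.
R = 8.295 / 0.55 = 15.082 cmH2O·s/L.

15.1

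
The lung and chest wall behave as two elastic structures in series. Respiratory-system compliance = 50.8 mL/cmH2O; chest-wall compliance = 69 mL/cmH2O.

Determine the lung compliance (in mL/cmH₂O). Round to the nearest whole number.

193

1/CL = 1/Crs − 1/Ccw.
1/CL = 1/50.8 − 1/69 = 0.005192.
CL = 192.6 mL/cmH2O.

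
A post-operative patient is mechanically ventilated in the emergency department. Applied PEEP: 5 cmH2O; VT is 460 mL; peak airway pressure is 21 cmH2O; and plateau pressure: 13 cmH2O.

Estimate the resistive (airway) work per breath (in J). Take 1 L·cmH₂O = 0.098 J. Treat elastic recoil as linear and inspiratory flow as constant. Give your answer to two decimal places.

0.36

With constant inspiratory flow the resistive pressure is constant at PIP − Pplat = 21 − 13 = 8.0 cmH2O, so resistive work = 8.0 × 0.460 = 3.68 L·cmH2O.
× 0.098 J/(L·cmH2O) → 0.3606 J.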